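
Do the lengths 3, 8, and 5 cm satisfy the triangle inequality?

No

The two shorter sides sum to 8, exactly equal to the longest side 8.
That gives only a degenerate (flat) triangle — the inequality must be strict.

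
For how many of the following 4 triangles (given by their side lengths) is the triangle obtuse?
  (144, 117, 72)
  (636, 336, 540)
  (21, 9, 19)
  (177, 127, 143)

1

(144,117,72): 72²+117² = 18873 < 20736 = 144² → obtuse
(636,336,540): 336²+540² = 404496 = 636² → right
(21,9,19): 9²+19² = 442 > 441 = 21² → acute
(177,127,143): 127²+143² = 36578 > 31329 = 177² → acute
1 of the 4 is obtuse.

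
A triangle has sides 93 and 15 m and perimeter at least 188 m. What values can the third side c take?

Triangle inequality alone gives 78 < c < 108.
The perimeter condition gives c ≥ 188 − 93 − 15 = 80.
Intersecting the two: 80 ≤ c < 108.

80 ≤ c < 108 m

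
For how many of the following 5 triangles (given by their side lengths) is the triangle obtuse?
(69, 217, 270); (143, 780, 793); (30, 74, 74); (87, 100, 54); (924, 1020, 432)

(69,217,270): 69²+217² = 51850 < 72900 = 270² → obtuse
(143,780,793): 143²+780² = 628849 = 793² → right
(30,74,74): 30²+74² = 6376 > 5476 = 74² → acute
(87,100,54): 54²+87² = 10485 > 10000 = 100² → acute
(924,1020,432): 432²+924² = 1040400 = 1020² → right
1 of the 5 is obtuse.

1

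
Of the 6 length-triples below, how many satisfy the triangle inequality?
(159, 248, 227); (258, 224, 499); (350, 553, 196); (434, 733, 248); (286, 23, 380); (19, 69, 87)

2

(159,227,248): 159+227 > 248 → valid
(224,258,499): 224+258 ≤ 499 → not valid
(196,350,553): 196+350 ≤ 553 → not valid
(248,434,733): 248+434 ≤ 733 → not valid
(23,286,380): 23+286 ≤ 380 → not valid
(19,69,87): 19+69 > 87 → valid
2 of the 6 triples form a triangle.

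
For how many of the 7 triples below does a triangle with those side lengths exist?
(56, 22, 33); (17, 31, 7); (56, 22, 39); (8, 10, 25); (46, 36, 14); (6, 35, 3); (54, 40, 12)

(22,33,56): 22+33 ≤ 56 → not valid
(7,17,31): 7+17 ≤ 31 → not valid
(22,39,56): 22+39 > 56 → valid
(8,10,25): 8+10 ≤ 25 → not valid
(14,36,46): 14+36 > 46 → valid
(3,6,35): 3+6 ≤ 35 → not valid
(12,40,54): 12+40 ≤ 54 → not valid
2 of the 7 triples form a triangle.

2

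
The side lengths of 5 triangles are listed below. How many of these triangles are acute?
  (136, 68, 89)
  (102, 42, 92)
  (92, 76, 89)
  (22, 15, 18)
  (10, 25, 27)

2

(136,68,89): 68²+89² = 12545 < 18496 = 136² → obtuse
(102,42,92): 42²+92² = 10228 < 10404 = 102² → obtuse
(92,76,89): 76²+89² = 13697 > 8464 = 92² → acute
(22,15,18): 15²+18² = 549 > 484 = 22² → acute
(10,25,27): 10²+25² = 725 < 729 = 27² → obtuse
2 of the 5 are acute.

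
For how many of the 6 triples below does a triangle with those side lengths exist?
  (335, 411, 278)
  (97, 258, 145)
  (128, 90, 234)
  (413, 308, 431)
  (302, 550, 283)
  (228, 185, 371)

(278,335,411): 278+335 > 411 → valid
(97,145,258): 97+145 ≤ 258 → not valid
(90,128,234): 90+128 ≤ 234 → not valid
(308,413,431): 308+413 > 431 → valid
(283,302,550): 283+302 > 550 → valid
(185,228,371): 185+228 > 371 → valid
4 of the 6 triples form a triangle.

4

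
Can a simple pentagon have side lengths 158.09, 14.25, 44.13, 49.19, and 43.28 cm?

For a pentagon, each side must be shorter than the sum of the others.
Here the longest side is 158.09, but the remaining 4 sides sum to only 150.85.

No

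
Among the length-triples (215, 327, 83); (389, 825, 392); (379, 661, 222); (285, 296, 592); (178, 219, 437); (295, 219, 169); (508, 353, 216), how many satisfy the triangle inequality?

(83,215,327): 83+215 ≤ 327 → not valid
(389,392,825): 389+392 ≤ 825 → not valid
(222,379,661): 222+379 ≤ 661 → not valid
(285,296,592): 285+296 ≤ 592 → not valid
(178,219,437): 178+219 ≤ 437 → not valid
(169,219,295): 169+219 > 295 → valid
(216,353,508): 216+353 > 508 → valid
2 of the 7 triples form a triangle.

2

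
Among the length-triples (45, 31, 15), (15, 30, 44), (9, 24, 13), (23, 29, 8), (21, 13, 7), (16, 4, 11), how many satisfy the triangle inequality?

3

(15,31,45): 15+31 > 45 → valid
(15,30,44): 15+30 > 44 → valid
(9,13,24): 9+13 ≤ 24 → not valid
(8,23,29): 8+23 > 29 → valid
(7,13,21): 7+13 ≤ 21 → not valid
(4,11,16): 4+11 ≤ 16 → not valid
3 of the 6 triples form a triangle.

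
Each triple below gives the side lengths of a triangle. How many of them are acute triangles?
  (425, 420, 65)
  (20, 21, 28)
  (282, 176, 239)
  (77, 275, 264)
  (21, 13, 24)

3

(425,420,65): 65²+420² = 180625 = 425² → right
(20,21,28): 20²+21² = 841 > 784 = 28² → acute
(282,176,239): 176²+239² = 88097 > 79524 = 282² → acute
(77,275,264): 77²+264² = 75625 = 275² → right
(21,13,24): 13²+21² = 610 > 576 = 24² → acute
3 of the 5 are acute.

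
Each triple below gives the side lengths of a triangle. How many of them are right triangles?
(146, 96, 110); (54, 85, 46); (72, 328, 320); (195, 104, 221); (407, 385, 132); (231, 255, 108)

(146,96,110): 96²+110² = 21316 = 146² → right
(54,85,46): 46²+54² = 5032 < 7225 = 85² → obtuse
(72,328,320): 72²+320² = 107584 = 328² → right
(195,104,221): 104²+195² = 48841 = 221² → right
(407,385,132): 132²+385² = 165649 = 407² → right
(231,255,108): 108²+231² = 65025 = 255² → right
5 of the 6 are right.

5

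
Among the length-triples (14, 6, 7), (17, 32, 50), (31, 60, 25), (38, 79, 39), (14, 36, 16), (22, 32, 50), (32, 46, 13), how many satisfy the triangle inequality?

1

(6,7,14): 6+7 ≤ 14 → not valid
(17,32,50): 17+32 ≤ 50 → not valid
(25,31,60): 25+31 ≤ 60 → not valid
(38,39,79): 38+39 ≤ 79 → not valid
(14,16,36): 14+16 ≤ 36 → not valid
(22,32,50): 22+32 > 50 → valid
(13,32,46): 13+32 ≤ 46 → not valid
1 of the 7 triples forms a triangle.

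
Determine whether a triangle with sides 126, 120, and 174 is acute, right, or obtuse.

Compare the square of the longest side to the sum of squares of the other two: 120² + 126² = 30276 = 174².

right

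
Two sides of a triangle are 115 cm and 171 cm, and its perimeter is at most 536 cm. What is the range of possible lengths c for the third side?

56 < c ≤ 250 cm

Triangle inequality alone gives 56 < c < 286.
The perimeter condition gives c ≤ 536 − 115 − 171 = 250.
Intersecting the two: 56 < c ≤ 250.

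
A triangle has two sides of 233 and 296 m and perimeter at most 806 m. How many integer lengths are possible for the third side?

214

Triangle inequality: 63 < x < 529. Perimeter ≤ 806 gives x ≤ 806 − 233 − 296 = 277.
So 63 < x ≤ 277; integers 64 through 277: 214 values.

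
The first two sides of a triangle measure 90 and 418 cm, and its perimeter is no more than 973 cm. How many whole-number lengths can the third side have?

137

Triangle inequality: 328 < x < 508. Perimeter ≤ 973 gives x ≤ 973 − 90 − 418 = 465.
So 328 < x ≤ 465; integers 329 through 465: 137 values.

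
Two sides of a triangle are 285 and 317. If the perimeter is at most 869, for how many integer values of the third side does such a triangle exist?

235

Triangle inequality: 32 < x < 602. Perimeter ≤ 869 gives x ≤ 869 − 285 − 317 = 267.
So 32 < x ≤ 267; integers 33 through 267: 235 values.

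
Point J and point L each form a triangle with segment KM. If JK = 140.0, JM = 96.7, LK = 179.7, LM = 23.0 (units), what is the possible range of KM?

156.7 < KM < 202.7

From triangle JKM: |140.0 − 96.7| < KM < 140.0 + 96.7, i.e. 43.3 < KM < 236.7.
From triangle LKM: 156.7 < KM < 202.7.
Both must hold, so KM lies in the intersection.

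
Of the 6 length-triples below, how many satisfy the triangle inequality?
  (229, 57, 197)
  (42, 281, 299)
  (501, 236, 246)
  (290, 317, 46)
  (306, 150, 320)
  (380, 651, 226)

4

(57,197,229): 57+197 > 229 → valid
(42,281,299): 42+281 > 299 → valid
(236,246,501): 236+246 ≤ 501 → not valid
(46,290,317): 46+290 > 317 → valid
(150,306,320): 150+306 > 320 → valid
(226,380,651): 226+380 ≤ 651 → not valid
4 of the 6 triples form a triangle.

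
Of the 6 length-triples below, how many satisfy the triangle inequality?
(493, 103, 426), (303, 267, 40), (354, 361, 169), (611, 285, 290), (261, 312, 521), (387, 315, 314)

5

(103,426,493): 103+426 > 493 → valid
(40,267,303): 40+267 > 303 → valid
(169,354,361): 169+354 > 361 → valid
(285,290,611): 285+290 ≤ 611 → not valid
(261,312,521): 261+312 > 521 → valid
(314,315,387): 314+315 > 387 → valid
5 of the 6 triples form a triangle.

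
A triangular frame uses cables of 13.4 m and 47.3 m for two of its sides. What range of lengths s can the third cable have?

By the triangle inequality, s must be less than 13.4 + 47.3 = 60.7 and greater than |13.4 − 47.3| = 33.9.

33.9 < s < 60.7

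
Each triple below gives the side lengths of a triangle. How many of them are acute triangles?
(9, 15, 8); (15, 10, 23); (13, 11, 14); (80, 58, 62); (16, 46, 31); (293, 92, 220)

2

(9,15,8): 8²+9² = 145 < 225 = 15² → obtuse
(15,10,23): 10²+15² = 325 < 529 = 23² → obtuse
(13,11,14): 11²+13² = 290 > 196 = 14² → acute
(80,58,62): 58²+62² = 7208 > 6400 = 80² → acute
(16,46,31): 16²+31² = 1217 < 2116 = 46² → obtuse
(293,92,220): 92²+220² = 56864 < 85849 = 293² → obtuse
2 of the 6 are acute.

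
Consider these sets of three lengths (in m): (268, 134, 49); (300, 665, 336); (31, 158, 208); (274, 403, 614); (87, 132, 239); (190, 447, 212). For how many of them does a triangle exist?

(49,134,268): 49+134 ≤ 268 → not valid
(300,336,665): 300+336 ≤ 665 → not valid
(31,158,208): 31+158 ≤ 208 → not valid
(274,403,614): 274+403 > 614 → valid
(87,132,239): 87+132 ≤ 239 → not valid
(190,212,447): 190+212 ≤ 447 → not valid
1 of the 6 triples forms a triangle.

1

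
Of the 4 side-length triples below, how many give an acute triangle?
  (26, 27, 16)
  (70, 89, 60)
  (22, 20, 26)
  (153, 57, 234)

3

(26,27,16): 16²+26² = 932 > 729 = 27² → acute
(70,89,60): 60²+70² = 8500 > 7921 = 89² → acute
(22,20,26): 20²+22² = 884 > 676 = 26² → acute
(153,57,234): 57+153 ≤ 234, not a triangle
3 of the 4 are acute.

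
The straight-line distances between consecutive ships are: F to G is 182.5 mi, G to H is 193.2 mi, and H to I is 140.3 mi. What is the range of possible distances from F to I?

The maximum is all hops collinear in one direction: 182.5 + 193.2 + 140.3 = 516.0.
The longest hop is 193.2; the others sum to 322.8. Since 193.2 ≤ 322.8, the path can fold back on itself completely, so the minimum distance is 0.

0 ≤ FI ≤ 516.0 mi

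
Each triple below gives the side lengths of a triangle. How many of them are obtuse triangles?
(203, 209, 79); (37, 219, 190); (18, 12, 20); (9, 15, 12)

(203,209,79): 79²+203² = 47450 > 43681 = 209² → acute
(37,219,190): 37²+190² = 37469 < 47961 = 219² → obtuse
(18,12,20): 12²+18² = 468 > 400 = 20² → acute
(9,15,12): 9²+12² = 225 = 15² → right
1 of the 4 is obtuse.

1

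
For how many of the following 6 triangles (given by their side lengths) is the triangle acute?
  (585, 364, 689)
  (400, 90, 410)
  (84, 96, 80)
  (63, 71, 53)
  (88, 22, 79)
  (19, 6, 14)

2

(585,364,689): 364²+585² = 474721 = 689² → right
(400,90,410): 90²+400² = 168100 = 410² → right
(84,96,80): 80²+84² = 13456 > 9216 = 96² → acute
(63,71,53): 53²+63² = 6778 > 5041 = 71² → acute
(88,22,79): 22²+79² = 6725 < 7744 = 88² → obtuse
(19,6,14): 6²+14² = 232 < 361 = 19² → obtuse
2 of the 6 are acute.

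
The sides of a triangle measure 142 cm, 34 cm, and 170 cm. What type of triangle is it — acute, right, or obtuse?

Compare the square of the longest side to the sum of squares of the other two: 34² + 142² = 21320 < 28900 = 170².

obtuse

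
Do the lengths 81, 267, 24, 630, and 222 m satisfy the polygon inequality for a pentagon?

No

For a pentagon, each side must be shorter than the sum of the others.
Here the longest side is 630, but the remaining 4 sides sum to only 594.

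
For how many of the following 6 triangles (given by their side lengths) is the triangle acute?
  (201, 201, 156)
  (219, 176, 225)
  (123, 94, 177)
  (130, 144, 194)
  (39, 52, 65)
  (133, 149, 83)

3

(201,201,156): 156²+201² = 64737 > 40401 = 201² → acute
(219,176,225): 176²+219² = 78937 > 50625 = 225² → acute
(123,94,177): 94²+123² = 23965 < 31329 = 177² → obtuse
(130,144,194): 130²+144² = 37636 = 194² → right
(39,52,65): 39²+52² = 4225 = 65² → right
(133,149,83): 83²+133² = 24578 > 22201 = 149² → acute
3 of the 6 are acute.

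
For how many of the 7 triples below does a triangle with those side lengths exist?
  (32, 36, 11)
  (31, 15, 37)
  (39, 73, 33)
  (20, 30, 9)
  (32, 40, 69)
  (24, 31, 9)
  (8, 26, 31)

5

(11,32,36): 11+32 > 36 → valid
(15,31,37): 15+31 > 37 → valid
(33,39,73): 33+39 ≤ 73 → not valid
(9,20,30): 9+20 ≤ 30 → not valid
(32,40,69): 32+40 > 69 → valid
(9,24,31): 9+24 > 31 → valid
(8,26,31): 8+26 > 31 → valid
5 of the 7 triples form a triangle.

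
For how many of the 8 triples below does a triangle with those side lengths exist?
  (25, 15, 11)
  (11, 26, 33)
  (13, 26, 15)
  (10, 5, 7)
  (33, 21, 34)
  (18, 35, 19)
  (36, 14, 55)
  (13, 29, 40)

7

(11,15,25): 11+15 > 25 → valid
(11,26,33): 11+26 > 33 → valid
(13,15,26): 13+15 > 26 → valid
(5,7,10): 5+7 > 10 → valid
(21,33,34): 21+33 > 34 → valid
(18,19,35): 18+19 > 35 → valid
(14,36,55): 14+36 ≤ 55 → not valid
(13,29,40): 13+29 > 40 → valid
7 of the 8 triples form a triangle.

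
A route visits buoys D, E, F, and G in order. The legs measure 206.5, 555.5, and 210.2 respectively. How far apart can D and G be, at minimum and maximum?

138.8 ≤ DG ≤ 972.2

The maximum is all hops collinear in one direction: 206.5 + 555.5 + 210.2 = 972.2.
The longest hop is 555.5; the others sum to 416.7. Folding the others back against it leaves at least 555.5 − 416.7 = 138.8.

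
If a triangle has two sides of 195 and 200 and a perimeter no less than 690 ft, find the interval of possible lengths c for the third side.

Triangle inequality alone gives 5 < c < 395.
The perimeter condition gives c ≥ 690 − 195 − 200 = 295.
Intersecting the two: 295 ≤ c < 395.

295 ≤ c < 395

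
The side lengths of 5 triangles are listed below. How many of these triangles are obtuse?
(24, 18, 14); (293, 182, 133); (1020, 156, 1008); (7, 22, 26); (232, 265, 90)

(24,18,14): 14²+18² = 520 < 576 = 24² → obtuse
(293,182,133): 133²+182² = 50813 < 85849 = 293² → obtuse
(1020,156,1008): 156²+1008² = 1040400 = 1020² → right
(7,22,26): 7²+22² = 533 < 676 = 26² → obtuse
(232,265,90): 90²+232² = 61924 < 70225 = 265² → obtuse
4 of the 5 are obtuse.

4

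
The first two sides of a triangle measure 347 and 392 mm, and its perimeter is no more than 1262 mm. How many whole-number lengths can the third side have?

Triangle inequality: 45 < x < 739. Perimeter ≤ 1262 gives x ≤ 1262 − 347 − 392 = 523.
So 45 < x ≤ 523; integers 46 through 523: 478 values.

478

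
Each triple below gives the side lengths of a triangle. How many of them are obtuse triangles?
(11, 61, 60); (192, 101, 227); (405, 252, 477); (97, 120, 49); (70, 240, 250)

2

(11,61,60): 11²+60² = 3721 = 61² → right
(192,101,227): 101²+192² = 47065 < 51529 = 227² → obtuse
(405,252,477): 252²+405² = 227529 = 477² → right
(97,120,49): 49²+97² = 11810 < 14400 = 120² → obtuse
(70,240,250): 70²+240² = 62500 = 250² → right
2 of the 5 are obtuse.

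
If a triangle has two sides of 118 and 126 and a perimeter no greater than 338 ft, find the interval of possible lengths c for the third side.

8 < c ≤ 94 ft

Triangle inequality alone gives 8 < c < 244.
The perimeter condition gives c ≤ 338 − 118 − 126 = 94.
Intersecting the two: 8 < c ≤ 94.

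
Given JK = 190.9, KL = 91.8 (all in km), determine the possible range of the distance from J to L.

By the triangle inequality, |190.9 − 91.8| ≤ JL ≤ 190.9 + 91.8.

99.1 ≤ JL ≤ 282.7 km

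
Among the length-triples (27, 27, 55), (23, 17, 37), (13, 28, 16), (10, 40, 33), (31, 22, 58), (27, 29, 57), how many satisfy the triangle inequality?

3

(27,27,55): 27+27 ≤ 55 → not valid
(17,23,37): 17+23 > 37 → valid
(13,16,28): 13+16 > 28 → valid
(10,33,40): 10+33 > 40 → valid
(22,31,58): 22+31 ≤ 58 → not valid
(27,29,57): 27+29 ≤ 57 → not valid
3 of the 6 triples form a triangle.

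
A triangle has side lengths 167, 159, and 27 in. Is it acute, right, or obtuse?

obtuse

Compare the square of the longest side to the sum of squares of the other two: 27² + 159² = 26010 < 27889 = 167².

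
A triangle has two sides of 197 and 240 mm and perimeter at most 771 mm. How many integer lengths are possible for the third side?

291

Triangle inequality: 43 < x < 437. Perimeter ≤ 771 gives x ≤ 771 − 197 − 240 = 334.
So 43 < x ≤ 334; integers 44 through 334: 291 values.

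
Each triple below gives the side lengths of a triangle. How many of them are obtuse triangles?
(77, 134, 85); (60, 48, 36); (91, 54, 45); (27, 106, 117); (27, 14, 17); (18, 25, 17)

(77,134,85): 77²+85² = 13154 < 17956 = 134² → obtuse
(60,48,36): 36²+48² = 3600 = 60² → right
(91,54,45): 45²+54² = 4941 < 8281 = 91² → obtuse
(27,106,117): 27²+106² = 11965 < 13689 = 117² → obtuse
(27,14,17): 14²+17² = 485 < 729 = 27² → obtuse
(18,25,17): 17²+18² = 613 < 625 = 25² → obtuse
5 of the 6 are obtuse.

5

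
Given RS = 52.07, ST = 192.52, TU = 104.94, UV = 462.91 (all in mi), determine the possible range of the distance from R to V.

113.38 ≤ RV ≤ 812.44 mi

The maximum is all hops collinear in one direction: 52.07 + 192.52 + 104.94 + 462.91 = 812.44.
The longest hop is 462.91; the others sum to 349.53. Folding the others back against it leaves at least 462.91 − 349.53 = 113.38.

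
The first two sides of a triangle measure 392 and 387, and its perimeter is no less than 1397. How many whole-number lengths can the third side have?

161

Triangle inequality: 5 < x < 779. Perimeter ≥ 1397 gives x ≥ 1397 − 392 − 387 = 618.
So 618 ≤ x < 779; integers 618 through 778: 161 values.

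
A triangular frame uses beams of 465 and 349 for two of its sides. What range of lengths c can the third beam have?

116 < c < 814

By the triangle inequality, c must be less than 465 + 349 = 814 and greater than |465 − 349| = 116.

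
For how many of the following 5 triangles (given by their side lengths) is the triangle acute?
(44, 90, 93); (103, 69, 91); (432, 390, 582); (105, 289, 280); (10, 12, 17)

(44,90,93): 44²+90² = 10036 > 8649 = 93² → acute
(103,69,91): 69²+91² = 13042 > 10609 = 103² → acute
(432,390,582): 390²+432² = 338724 = 582² → right
(105,289,280): 105²+280² = 89425 > 83521 = 289² → acute
(10,12,17): 10²+12² = 244 < 289 = 17² → obtuse
3 of the 5 are acute.

3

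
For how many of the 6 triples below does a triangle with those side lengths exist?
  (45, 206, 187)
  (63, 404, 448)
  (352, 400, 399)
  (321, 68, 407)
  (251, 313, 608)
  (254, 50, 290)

(45,187,206): 45+187 > 206 → valid
(63,404,448): 63+404 > 448 → valid
(352,399,400): 352+399 > 400 → valid
(68,321,407): 68+321 ≤ 407 → not valid
(251,313,608): 251+313 ≤ 608 → not valid
(50,254,290): 50+254 > 290 → valid
4 of the 6 triples form a triangle.

4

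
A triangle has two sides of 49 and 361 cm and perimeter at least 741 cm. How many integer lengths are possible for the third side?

Triangle inequality: 312 < x < 410. Perimeter ≥ 741 gives x ≥ 741 − 49 − 361 = 331.
So 331 ≤ x < 410; integers 331 through 409: 79 values.

79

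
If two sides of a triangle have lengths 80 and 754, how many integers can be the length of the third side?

The third side lies in the open interval (674, 834).
Integers from 675 to 833 inclusive: 833 − 675 + 1 = 159.

159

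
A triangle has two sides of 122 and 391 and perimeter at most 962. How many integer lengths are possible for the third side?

Triangle inequality: 269 < x < 513. Perimeter ≤ 962 gives x ≤ 962 − 122 − 391 = 449.
So 269 < x ≤ 449; integers 270 through 449: 180 values.

180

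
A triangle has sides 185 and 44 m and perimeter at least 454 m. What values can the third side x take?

225 ≤ x < 229 m

Triangle inequality alone gives 141 < x < 229.
The perimeter condition gives x ≥ 454 − 185 − 44 = 225.
Intersecting the two: 225 ≤ x < 229.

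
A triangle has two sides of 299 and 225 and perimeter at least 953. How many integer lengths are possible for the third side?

Triangle inequality: 74 < x < 524. Perimeter ≥ 953 gives x ≥ 953 − 299 − 225 = 429.
So 429 ≤ x < 524; integers 429 through 523: 95 values.

95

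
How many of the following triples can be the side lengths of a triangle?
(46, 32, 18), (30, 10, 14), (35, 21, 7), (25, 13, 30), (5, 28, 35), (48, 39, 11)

(18,32,46): 18+32 > 46 → valid
(10,14,30): 10+14 ≤ 30 → not valid
(7,21,35): 7+21 ≤ 35 → not valid
(13,25,30): 13+25 > 30 → valid
(5,28,35): 5+28 ≤ 35 → not valid
(11,39,48): 11+39 > 48 → valid
3 of the 6 triples form a triangle.

3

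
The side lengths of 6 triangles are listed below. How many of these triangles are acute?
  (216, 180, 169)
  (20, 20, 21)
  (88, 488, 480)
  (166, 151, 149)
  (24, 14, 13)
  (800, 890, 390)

(216,180,169): 169²+180² = 60961 > 46656 = 216² → acute
(20,20,21): 20²+20² = 800 > 441 = 21² → acute
(88,488,480): 88²+480² = 238144 = 488² → right
(166,151,149): 149²+151² = 45002 > 27556 = 166² → acute
(24,14,13): 13²+14² = 365 < 576 = 24² → obtuse
(800,890,390): 390²+800² = 792100 = 890² → right
3 of the 6 are acute.

3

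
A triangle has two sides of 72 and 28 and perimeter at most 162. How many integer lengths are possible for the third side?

18

Triangle inequality: 44 < x < 100. Perimeter ≤ 162 gives x ≤ 162 − 72 − 28 = 62.
So 44 < x ≤ 62; integers 45 through 62: 18 values.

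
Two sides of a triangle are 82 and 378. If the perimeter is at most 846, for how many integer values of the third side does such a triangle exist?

90

Triangle inequality: 296 < x < 460. Perimeter ≤ 846 gives x ≤ 846 − 82 − 378 = 386.
So 296 < x ≤ 386; integers 297 through 386: 90 values.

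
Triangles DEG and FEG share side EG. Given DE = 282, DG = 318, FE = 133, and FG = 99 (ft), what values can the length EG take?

From triangle DEG: |282 − 318| < EG < 282 + 318, i.e. 36 < EG < 600.
From triangle FEG: 34 < EG < 232.
Both must hold, so EG lies in the intersection.

36 < EG < 232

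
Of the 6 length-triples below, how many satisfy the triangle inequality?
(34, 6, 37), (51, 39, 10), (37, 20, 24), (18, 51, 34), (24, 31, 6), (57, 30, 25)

(6,34,37): 6+34 > 37 → valid
(10,39,51): 10+39 ≤ 51 → not valid
(20,24,37): 20+24 > 37 → valid
(18,34,51): 18+34 > 51 → valid
(6,24,31): 6+24 ≤ 31 → not valid
(25,30,57): 25+30 ≤ 57 → not valid
3 of the 6 triples form a triangle.

3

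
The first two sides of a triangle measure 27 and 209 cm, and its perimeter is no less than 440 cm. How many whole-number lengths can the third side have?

Triangle inequality: 182 < x < 236. Perimeter ≥ 440 gives x ≥ 440 − 27 − 209 = 204.
So 204 ≤ x < 236; integers 204 through 235: 32 values.

32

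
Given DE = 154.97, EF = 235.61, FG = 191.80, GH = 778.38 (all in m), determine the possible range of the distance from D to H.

The maximum is all hops collinear in one direction: 154.97 + 235.61 + 191.80 + 778.38 = 1360.76.
The longest hop is 778.38; the others sum to 582.38. Folding the others back against it leaves at least 778.38 − 582.38 = 196.00.

196.00 ≤ DH ≤ 1360.76 m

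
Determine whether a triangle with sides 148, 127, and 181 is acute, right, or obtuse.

acute

Compare the square of the longest side to the sum of squares of the other two: 127² + 148² = 38033 > 32761 = 181².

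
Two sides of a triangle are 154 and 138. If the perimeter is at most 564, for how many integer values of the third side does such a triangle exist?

Triangle inequality: 16 < x < 292. Perimeter ≤ 564 gives x ≤ 564 − 154 − 138 = 272.
So 16 < x ≤ 272; integers 17 through 272: 256 values.

256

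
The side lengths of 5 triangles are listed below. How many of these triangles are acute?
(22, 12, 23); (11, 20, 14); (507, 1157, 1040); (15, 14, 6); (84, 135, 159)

2

(22,12,23): 12²+22² = 628 > 529 = 23² → acute
(11,20,14): 11²+14² = 317 < 400 = 20² → obtuse
(507,1157,1040): 507²+1040² = 1338649 = 1157² → right
(15,14,6): 6²+14² = 232 > 225 = 15² → acute
(84,135,159): 84²+135² = 25281 = 159² → right
2 of the 5 are acute.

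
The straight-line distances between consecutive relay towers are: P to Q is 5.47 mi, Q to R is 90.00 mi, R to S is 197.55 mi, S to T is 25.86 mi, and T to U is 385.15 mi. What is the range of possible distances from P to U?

66.27 ≤ PU ≤ 704.03 mi

The maximum is all hops collinear in one direction: 5.47 + 90.00 + 197.55 + 25.86 + 385.15 = 704.03.
The longest hop is 385.15; the others sum to 318.88. Folding the others back against it leaves at least 385.15 − 318.88 = 66.27.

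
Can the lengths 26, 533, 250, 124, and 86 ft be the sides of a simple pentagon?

For a pentagon, each side must be shorter than the sum of the others.
Here the longest side is 533, but the remaining 4 sides sum to only 486.

No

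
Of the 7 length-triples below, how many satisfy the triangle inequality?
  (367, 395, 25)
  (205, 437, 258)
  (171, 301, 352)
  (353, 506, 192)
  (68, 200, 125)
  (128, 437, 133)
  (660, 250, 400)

3

(25,367,395): 25+367 ≤ 395 → not valid
(205,258,437): 205+258 > 437 → valid
(171,301,352): 171+301 > 352 → valid
(192,353,506): 192+353 > 506 → valid
(68,125,200): 68+125 ≤ 200 → not valid
(128,133,437): 128+133 ≤ 437 → not valid
(250,400,660): 250+400 ≤ 660 → not valid
3 of the 7 triples form a triangle.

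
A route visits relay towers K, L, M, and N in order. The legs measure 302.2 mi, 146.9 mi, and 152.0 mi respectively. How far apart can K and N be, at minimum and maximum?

The maximum is all hops collinear in one direction: 302.2 + 146.9 + 152.0 = 601.1.
The longest hop is 302.2; the others sum to 298.9. Folding the others back against it leaves at least 302.2 − 298.9 = 3.3.

3.3 ≤ KN ≤ 601.1 mi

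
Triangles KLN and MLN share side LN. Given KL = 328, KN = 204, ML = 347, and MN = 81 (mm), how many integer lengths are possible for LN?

161

From triangle KLN: 124 < LN < 532.
From triangle MLN: 266 < LN < 428.
Intersection: 266 < LN < 428, so integers 267 through 427: 161 values.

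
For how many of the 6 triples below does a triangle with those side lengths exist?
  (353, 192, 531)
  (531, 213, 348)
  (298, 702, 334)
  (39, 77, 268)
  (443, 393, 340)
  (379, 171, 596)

(192,353,531): 192+353 > 531 → valid
(213,348,531): 213+348 > 531 → valid
(298,334,702): 298+334 ≤ 702 → not valid
(39,77,268): 39+77 ≤ 268 → not valid
(340,393,443): 340+393 > 443 → valid
(171,379,596): 171+379 ≤ 596 → not valid
3 of the 6 triples form a triangle.

3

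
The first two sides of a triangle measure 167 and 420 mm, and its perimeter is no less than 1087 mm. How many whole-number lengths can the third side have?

Triangle inequality: 253 < x < 587. Perimeter ≥ 1087 gives x ≥ 1087 − 167 − 420 = 500.
So 500 ≤ x < 587; integers 500 through 586: 87 values.

87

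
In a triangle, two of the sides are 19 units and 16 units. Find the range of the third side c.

3 < c < 35

By the triangle inequality, c must be less than 19 + 16 = 35 and greater than |19 − 16| = 3.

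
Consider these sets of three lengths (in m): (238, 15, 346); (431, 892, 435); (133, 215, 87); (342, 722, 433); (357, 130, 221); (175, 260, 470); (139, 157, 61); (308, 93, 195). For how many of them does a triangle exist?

(15,238,346): 15+238 ≤ 346 → not valid
(431,435,892): 431+435 ≤ 892 → not valid
(87,133,215): 87+133 > 215 → valid
(342,433,722): 342+433 > 722 → valid
(130,221,357): 130+221 ≤ 357 → not valid
(175,260,470): 175+260 ≤ 470 → not valid
(61,139,157): 61+139 > 157 → valid
(93,195,308): 93+195 ≤ 308 → not valid
3 of the 8 triples form a triangle.

3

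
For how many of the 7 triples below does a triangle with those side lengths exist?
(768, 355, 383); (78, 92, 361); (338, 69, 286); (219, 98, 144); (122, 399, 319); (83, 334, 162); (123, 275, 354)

4

(355,383,768): 355+383 ≤ 768 → not valid
(78,92,361): 78+92 ≤ 361 → not valid
(69,286,338): 69+286 > 338 → valid
(98,144,219): 98+144 > 219 → valid
(122,319,399): 122+319 > 399 → valid
(83,162,334): 83+162 ≤ 334 → not valid
(123,275,354): 123+275 > 354 → valid
4 of the 7 triples form a triangle.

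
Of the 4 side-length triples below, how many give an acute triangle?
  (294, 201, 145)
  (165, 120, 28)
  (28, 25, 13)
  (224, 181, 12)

1

(294,201,145): 145²+201² = 61426 < 86436 = 294² → obtuse
(165,120,28): 28+120 ≤ 165, not a triangle
(28,25,13): 13²+25² = 794 > 784 = 28² → acute
(224,181,12): 12+181 ≤ 224, not a triangle
1 of the 4 is acute.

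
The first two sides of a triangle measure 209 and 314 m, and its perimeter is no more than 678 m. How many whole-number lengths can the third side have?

Triangle inequality: 105 < x < 523. Perimeter ≤ 678 gives x ≤ 678 − 209 − 314 = 155.
So 105 < x ≤ 155; integers 106 through 155: 50 values.

50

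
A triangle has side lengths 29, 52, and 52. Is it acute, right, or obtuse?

Compare the square of the longest side to the sum of squares of the other two: 29² + 52² = 3545 > 2704 = 52².

acute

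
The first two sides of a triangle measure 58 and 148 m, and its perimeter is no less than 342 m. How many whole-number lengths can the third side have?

70

Triangle inequality: 90 < x < 206. Perimeter ≥ 342 gives x ≥ 342 − 58 − 148 = 136.
So 136 ≤ x < 206; integers 136 through 205: 70 values.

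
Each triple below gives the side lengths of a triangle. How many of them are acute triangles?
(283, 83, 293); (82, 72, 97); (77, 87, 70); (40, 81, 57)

(283,83,293): 83²+283² = 86978 > 85849 = 293² → acute
(82,72,97): 72²+82² = 11908 > 9409 = 97² → acute
(77,87,70): 70²+77² = 10829 > 7569 = 87² → acute
(40,81,57): 40²+57² = 4849 < 6561 = 81² → obtuse
3 of the 4 are acute.

3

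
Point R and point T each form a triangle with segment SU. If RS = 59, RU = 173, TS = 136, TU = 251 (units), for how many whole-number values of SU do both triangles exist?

From triangle RSU: 114 < SU < 232.
From triangle TSU: 115 < SU < 387.
Intersection: 115 < SU < 232, so integers 116 through 231: 116 values.

116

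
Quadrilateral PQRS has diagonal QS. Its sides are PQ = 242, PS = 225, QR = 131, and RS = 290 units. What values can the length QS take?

159 < QS < 421

From triangle PQS: |242 − 225| < QS < 242 + 225, i.e. 17 < QS < 467.
From triangle RQS: 159 < QS < 421.
Both must hold, so QS lies in the intersection.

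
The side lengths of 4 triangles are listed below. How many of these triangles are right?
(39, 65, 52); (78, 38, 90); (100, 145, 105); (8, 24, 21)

(39,65,52): 39²+52² = 4225 = 65² → right
(78,38,90): 38²+78² = 7528 < 8100 = 90² → obtuse
(100,145,105): 100²+105² = 21025 = 145² → right
(8,24,21): 8²+21² = 505 < 576 = 24² → obtuse
2 of the 4 are right.

2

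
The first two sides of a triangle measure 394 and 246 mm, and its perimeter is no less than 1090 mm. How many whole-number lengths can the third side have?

Triangle inequality: 148 < x < 640. Perimeter ≥ 1090 gives x ≥ 1090 − 394 − 246 = 450.
So 450 ≤ x < 640; integers 450 through 639: 190 values.

190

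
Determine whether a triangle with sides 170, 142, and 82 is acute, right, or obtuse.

Compare the square of the longest side to the sum of squares of the other two: 82² + 142² = 26888 < 28900 = 170².

obtuse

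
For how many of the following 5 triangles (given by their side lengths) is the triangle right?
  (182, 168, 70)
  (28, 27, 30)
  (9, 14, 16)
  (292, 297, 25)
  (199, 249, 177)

(182,168,70): 70²+168² = 33124 = 182² → right
(28,27,30): 27²+28² = 1513 > 900 = 30² → acute
(9,14,16): 9²+14² = 277 > 256 = 16² → acute
(292,297,25): 25²+292² = 85889 < 88209 = 297² → obtuse
(199,249,177): 177²+199² = 70930 > 62001 = 249² → acute
1 of the 5 is right.

1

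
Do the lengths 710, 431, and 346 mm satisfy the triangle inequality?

The longest side is 710, and the other two sum to 777.
Since 777 > 710, the triangle inequality holds.

Yes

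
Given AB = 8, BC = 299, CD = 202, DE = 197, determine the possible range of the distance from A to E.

0 ≤ AE ≤ 706

The maximum is all hops collinear in one direction: 8 + 299 + 202 + 197 = 706.
The longest hop is 299; the others sum to 407. Since 299 ≤ 407, the path can fold back on itself completely, so the minimum distance is 0.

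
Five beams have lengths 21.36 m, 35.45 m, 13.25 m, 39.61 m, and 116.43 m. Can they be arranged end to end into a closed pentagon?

For a pentagon, each side must be shorter than the sum of the others.
Here the longest side is 116.43, but the remaining 4 sides sum to only 109.67.

No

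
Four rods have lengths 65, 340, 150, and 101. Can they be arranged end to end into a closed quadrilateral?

For a quadrilateral, each side must be shorter than the sum of the others.
Here the longest side is 340, but the remaining 3 sides sum to only 316.

No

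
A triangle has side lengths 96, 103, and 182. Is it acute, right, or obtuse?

Compare the square of the longest side to the sum of squares of the other two: 96² + 103² = 19825 < 33124 = 182².

obtuse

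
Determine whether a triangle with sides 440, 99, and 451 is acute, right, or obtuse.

right

Compare the square of the longest side to the sum of squares of the other two: 99² + 440² = 203401 = 451².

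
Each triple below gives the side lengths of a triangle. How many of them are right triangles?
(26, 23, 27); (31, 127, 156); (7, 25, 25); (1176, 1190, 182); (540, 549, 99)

2

(26,23,27): 23²+26² = 1205 > 729 = 27² → acute
(31,127,156): 31²+127² = 17090 < 24336 = 156² → obtuse
(7,25,25): 7²+25² = 674 > 625 = 25² → acute
(1176,1190,182): 182²+1176² = 1416100 = 1190² → right
(540,549,99): 99²+540² = 301401 = 549² → right
2 of the 5 are right.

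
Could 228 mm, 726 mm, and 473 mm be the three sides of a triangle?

No

The longest side is 726, but the other two sum to only 701.
701 < 726, so the triangle inequality fails.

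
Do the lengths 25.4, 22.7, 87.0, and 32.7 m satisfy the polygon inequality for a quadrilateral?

For a quadrilateral, each side must be shorter than the sum of the others.
Here the longest side is 87.0, but the remaining 3 sides sum to only 80.8.

No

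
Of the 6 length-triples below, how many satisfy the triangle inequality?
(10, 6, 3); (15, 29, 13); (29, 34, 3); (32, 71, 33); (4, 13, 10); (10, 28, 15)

1

(3,6,10): 3+6 ≤ 10 → not valid
(13,15,29): 13+15 ≤ 29 → not valid
(3,29,34): 3+29 ≤ 34 → not valid
(32,33,71): 32+33 ≤ 71 → not valid
(4,10,13): 4+10 > 13 → valid
(10,15,28): 10+15 ≤ 28 → not valid
1 of the 6 triples forms a triangle.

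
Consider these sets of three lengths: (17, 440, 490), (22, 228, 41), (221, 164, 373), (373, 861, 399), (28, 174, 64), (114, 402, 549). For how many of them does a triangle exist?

1

(17,440,490): 17+440 ≤ 490 → not valid
(22,41,228): 22+41 ≤ 228 → not valid
(164,221,373): 164+221 > 373 → valid
(373,399,861): 373+399 ≤ 861 → not valid
(28,64,174): 28+64 ≤ 174 → not valid
(114,402,549): 114+402 ≤ 549 → not valid
1 of the 6 triples forms a triangle.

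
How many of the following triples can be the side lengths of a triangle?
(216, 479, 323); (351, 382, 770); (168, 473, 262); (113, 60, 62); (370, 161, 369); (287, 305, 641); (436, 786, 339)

(216,323,479): 216+323 > 479 → valid
(351,382,770): 351+382 ≤ 770 → not valid
(168,262,473): 168+262 ≤ 473 → not valid
(60,62,113): 60+62 > 113 → valid
(161,369,370): 161+369 > 370 → valid
(287,305,641): 287+305 ≤ 641 → not valid
(339,436,786): 339+436 ≤ 786 → not valid
3 of the 7 triples form a triangle.

3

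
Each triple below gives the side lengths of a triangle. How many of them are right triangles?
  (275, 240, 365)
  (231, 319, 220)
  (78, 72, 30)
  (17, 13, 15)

3

(275,240,365): 240²+275² = 133225 = 365² → right
(231,319,220): 220²+231² = 101761 = 319² → right
(78,72,30): 30²+72² = 6084 = 78² → right
(17,13,15): 13²+15² = 394 > 289 = 17² → acute
3 of the 4 are right.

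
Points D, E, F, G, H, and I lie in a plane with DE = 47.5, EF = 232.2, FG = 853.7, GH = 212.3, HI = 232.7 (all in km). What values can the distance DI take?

The maximum is all hops collinear in one direction: 47.5 + 232.2 + 853.7 + 212.3 + 232.7 = 1578.4.
The longest hop is 853.7; the others sum to 724.7. Folding the others back against it leaves at least 853.7 − 724.7 = 129.0.

129.0 ≤ DI ≤ 1578.4 km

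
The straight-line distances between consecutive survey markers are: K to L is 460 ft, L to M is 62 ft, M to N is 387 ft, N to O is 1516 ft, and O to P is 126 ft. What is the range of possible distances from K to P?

The maximum is all hops collinear in one direction: 460 + 62 + 387 + 1516 + 126 = 2551.
The longest hop is 1516; the others sum to 1035. Folding the others back against it leaves at least 1516 − 1035 = 481.

481 ≤ KP ≤ 2551 ft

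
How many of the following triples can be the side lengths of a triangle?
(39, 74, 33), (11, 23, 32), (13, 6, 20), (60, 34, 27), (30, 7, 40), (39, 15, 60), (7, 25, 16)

2

(33,39,74): 33+39 ≤ 74 → not valid
(11,23,32): 11+23 > 32 → valid
(6,13,20): 6+13 ≤ 20 → not valid
(27,34,60): 27+34 > 60 → valid
(7,30,40): 7+30 ≤ 40 → not valid
(15,39,60): 15+39 ≤ 60 → not valid
(7,16,25): 7+16 ≤ 25 → not valid
2 of the 7 triples form a triangle.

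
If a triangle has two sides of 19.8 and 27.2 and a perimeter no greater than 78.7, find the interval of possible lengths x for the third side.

Triangle inequality alone gives 7.4 < x < 47.0.
The perimeter condition gives x ≤ 78.7 − 19.8 − 27.2 = 31.7.
Intersecting the two: 7.4 < x ≤ 31.7.

7.4 < x ≤ 31.7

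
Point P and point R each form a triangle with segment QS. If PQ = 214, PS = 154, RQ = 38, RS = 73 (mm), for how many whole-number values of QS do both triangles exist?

From triangle PQS: 60 < QS < 368.
From triangle RQS: 35 < QS < 111.
Intersection: 60 < QS < 111, so integers 61 through 110: 50 values.

50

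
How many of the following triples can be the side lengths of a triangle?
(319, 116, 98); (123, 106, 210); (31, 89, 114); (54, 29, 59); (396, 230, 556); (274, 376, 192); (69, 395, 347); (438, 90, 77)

(98,116,319): 98+116 ≤ 319 → not valid
(106,123,210): 106+123 > 210 → valid
(31,89,114): 31+89 > 114 → valid
(29,54,59): 29+54 > 59 → valid
(230,396,556): 230+396 > 556 → valid
(192,274,376): 192+274 > 376 → valid
(69,347,395): 69+347 > 395 → valid
(77,90,438): 77+90 ≤ 438 → not valid
6 of the 8 triples form a triangle.

6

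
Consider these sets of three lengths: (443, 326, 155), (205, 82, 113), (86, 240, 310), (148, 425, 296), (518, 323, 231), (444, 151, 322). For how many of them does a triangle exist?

(155,326,443): 155+326 > 443 → valid
(82,113,205): 82+113 ≤ 205 → not valid
(86,240,310): 86+240 > 310 → valid
(148,296,425): 148+296 > 425 → valid
(231,323,518): 231+323 > 518 → valid
(151,322,444): 151+322 > 444 → valid
5 of the 6 triples form a triangle.

5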